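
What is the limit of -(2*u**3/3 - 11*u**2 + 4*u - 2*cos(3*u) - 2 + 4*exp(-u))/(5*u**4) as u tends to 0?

Substitution gives 0/0; apply L'Hôpital's rule 4 times.
After differentiating numerator and denominator 4 times the quotient is (-162*cos(3*u) + 4*e^(-u))/(-120); at u = 0 this is 79/60.

79/60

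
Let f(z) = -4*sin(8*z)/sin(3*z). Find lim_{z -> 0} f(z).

-32/3

Substitution gives 0/0.
Divide numerator and denominator by z: sin(8z)/z → 8 and sin(3z)/z → 3, so the limit is -4·8/3 = -32/3.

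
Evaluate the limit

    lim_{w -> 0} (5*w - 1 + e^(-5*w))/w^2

25/2

Direct substitution gives 0/0.
Apply L'Hôpital: lim (5 - 5*e^(-5*w))/(2*w), still 0/0.
After 2 applications of L'Hôpital's rule the quotient is (25*e^(-5*w))/(2); substituting w = 0 gives 25/2.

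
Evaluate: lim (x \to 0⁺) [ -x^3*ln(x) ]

This is a 0·(−∞) form. Rewrite as -1·ln(x) / x^(−3) and apply L'Hôpital:
the derivative quotient is -1·(1/x) / (−3·x^(−4)) = (1/3)·x^3 → 0.

0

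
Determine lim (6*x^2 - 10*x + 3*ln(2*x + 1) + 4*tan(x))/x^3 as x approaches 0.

Substitution gives 0/0; apply L'Hôpital's rule 3 times.
After differentiating numerator and denominator 3 times the quotient is (24*tan(x)^2/cos(x)^2 + 8/cos(x)^2 + 48/(2*x + 1)^3)/(6); at x = 0 this is 28/3.

28/3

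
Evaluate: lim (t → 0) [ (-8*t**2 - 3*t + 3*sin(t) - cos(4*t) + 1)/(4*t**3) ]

-1/8

Substitution gives 0/0; apply L'Hôpital's rule 3 times.
After differentiating numerator and denominator 3 times the quotient is (-64*sin(4*t) - 3*cos(t))/(24); at t = 0 this is -1/8.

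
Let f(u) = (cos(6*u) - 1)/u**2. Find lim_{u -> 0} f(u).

-18

Direct substitution gives 0/0.
Apply L'Hôpital: lim (-6*sin(6*u))/(2*u), still 0/0.
After 2 applications of L'Hôpital's rule the quotient is (-36*cos(6*u))/(2); substituting u = 0 gives -18.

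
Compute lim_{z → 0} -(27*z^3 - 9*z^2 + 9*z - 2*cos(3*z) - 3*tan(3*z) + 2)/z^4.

Substitution gives 0/0; apply L'Hôpital's rule 4 times.
After differentiating numerator and denominator 4 times the quotient is (-162*cos(3*z) - 5832*tan(3*z)^5 - 9720*tan(3*z)^3 - 3888*tan(3*z))/(-24); at z = 0 this is 27/4.

27/4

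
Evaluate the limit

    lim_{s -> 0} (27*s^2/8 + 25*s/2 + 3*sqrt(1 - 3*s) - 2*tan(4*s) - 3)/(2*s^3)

-2291/96

Substitution gives 0/0 (the numerator vanishes to order 3).
Expand each term to order s^3: the coefficient of s^3 in -2·tan(4s) is -128/3 and in 3·√(1 - 3s) is -81/16.
Lower-order terms cancel with the polynomial part, so the numerator is (-2291/48)·s^3 + o(s^3), and the limit is (-2291/48)/(2) = -2291/96.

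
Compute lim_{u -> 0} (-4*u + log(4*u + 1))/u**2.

Direct substitution gives 0/0.
Apply L'Hôpital: lim (-4 + 4/(4*u + 1))/(2*u), still 0/0.
After 2 applications of L'Hôpital's rule the quotient is (-16/(4*u + 1)^2)/(2); substituting u = 0 gives -8.

-8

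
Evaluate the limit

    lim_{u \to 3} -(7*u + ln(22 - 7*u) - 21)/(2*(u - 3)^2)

Direct substitution gives 0/0.
Apply L'Hôpital: lim (7 - 7/(22 - 7*u))/(12 - 4*u), still 0/0.
After 2 applications of L'Hôpital's rule the quotient is (-49/(22 - 7*u)^2)/(-4); substituting u = 3 gives 49/4.

49/4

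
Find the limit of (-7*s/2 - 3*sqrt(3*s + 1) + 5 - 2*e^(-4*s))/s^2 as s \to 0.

-101/8

Substitution gives 0/0 (the numerator vanishes to order 2).
Expand each term to order s^2: the coefficient of s^2 in -2·e^(-4s) is -16 and in -3·√(1 + 3s) is 27/8.
Lower-order terms cancel with the polynomial part, so the numerator is (-101/8)·s^2 + o(s^2), and the limit is (-101/8)/(1) = -101/8.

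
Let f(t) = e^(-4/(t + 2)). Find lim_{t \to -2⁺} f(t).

As t → -2⁺, -4/(t + 2) → −∞, so e^(-4/(t + 2)) → 0.

0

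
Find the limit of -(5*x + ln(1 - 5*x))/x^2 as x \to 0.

25/2

Direct substitution gives 0/0.
Apply L'Hôpital: lim (5 - 5/(1 - 5*x))/(-2*x), still 0/0.
After 2 applications of L'Hôpital's rule the quotient is (-25/(1 - 5*x)^2)/(-2); substituting x = 0 gives 25/2.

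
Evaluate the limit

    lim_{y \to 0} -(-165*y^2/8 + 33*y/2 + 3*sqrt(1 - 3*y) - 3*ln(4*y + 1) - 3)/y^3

Substitution gives 0/0; apply L'Hôpital's rule 3 times.
After differentiating numerator and denominator 3 times the quotient is (-384/(4*y + 1)^3 - 243/(8*(1 - 3*y)^(5/2)))/(-6); at y = 0 this is 1105/16.

1105/16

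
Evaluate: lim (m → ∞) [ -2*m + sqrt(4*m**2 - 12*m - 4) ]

An ∞ − ∞ form. Rationalising with the conjugate, the difference becomes (-12m - 4) / (√(4*m^2 - 12*m - 4) + 2m).
For large m the denominator behaves like 2·2m, so the quotient tends to -12/4 = -3.

-3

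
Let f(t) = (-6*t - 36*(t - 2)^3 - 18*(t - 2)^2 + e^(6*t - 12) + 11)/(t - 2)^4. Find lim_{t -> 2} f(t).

Direct substitution gives 0/0.
Apply L'Hôpital: lim (-36*t - 108*(t - 2)^2 + 6*e^(6*t - 12) + 66)/(4*(t - 2)^3), still 0/0.
Apply L'Hôpital: lim (-216*t + 36*e^(6*t - 12) + 396)/(12*(t - 2)^2), still 0/0.
Apply L'Hôpital: lim (216*e^(6*t - 12) - 216)/(24*t - 48), still 0/0.
After 4 applications of L'Hôpital's rule the quotient is (1296*e^(6*t - 12))/(24); substituting t = 2 gives 54.

54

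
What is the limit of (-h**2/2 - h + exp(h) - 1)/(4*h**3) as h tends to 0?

1/24

Direct substitution gives 0/0.
Apply L'Hôpital: lim (-h + e^(h) - 1)/(12*h^2), still 0/0.
Apply L'Hôpital: lim (e^(h) - 1)/(24*h), still 0/0.
After 3 applications of L'Hôpital's rule the quotient is (e^(h))/(24); substituting h = 0 gives 1/24.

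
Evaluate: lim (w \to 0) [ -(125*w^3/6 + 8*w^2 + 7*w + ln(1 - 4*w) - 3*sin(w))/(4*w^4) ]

16

Substitution gives 0/0 (the numerator vanishes to order 4).
Expand each term to order w^4: the coefficient of w^4 in ln(1 - 4w) is -64 and in -3·sin(w) is 0.
Lower-order terms cancel with the polynomial part, so the numerator is (-64)·w^4 + o(w^4), and the limit is (-64)/(-4) = 16.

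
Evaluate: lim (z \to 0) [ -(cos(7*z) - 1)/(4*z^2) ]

Direct substitution gives 0/0.
Apply L'Hôpital: lim (-7*sin(7*z))/(-8*z), still 0/0.
After 2 applications of L'Hôpital's rule the quotient is (-49*cos(7*z))/(-8); substituting z = 0 gives 49/8.

49/8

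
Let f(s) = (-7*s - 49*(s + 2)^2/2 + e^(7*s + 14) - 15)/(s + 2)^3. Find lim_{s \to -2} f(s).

343/6

Direct substitution gives 0/0.
Apply L'Hôpital: lim (-49*s + 7*e^(7*s + 14) - 105)/(3*(s + 2)^2), still 0/0.
Apply L'Hôpital: lim (49*e^(7*s + 14) - 49)/(6*s + 12), still 0/0.
After 3 applications of L'Hôpital's rule the quotient is (343*e^(7*s + 14))/(6); substituting s = -2 gives 343/6.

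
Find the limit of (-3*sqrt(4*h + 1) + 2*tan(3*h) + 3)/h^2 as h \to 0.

6

Substitution gives 0/0 (the numerator vanishes to order 2).
Expand each term to order h^2: the coefficient of h^2 in -3·√(1 + 4h) is 6 and in 2·tan(3h) is 0.
Lower-order terms cancel with the polynomial part, so the numerator is (6)·h^2 + o(h^2), and the limit is (6)/(1) = 6.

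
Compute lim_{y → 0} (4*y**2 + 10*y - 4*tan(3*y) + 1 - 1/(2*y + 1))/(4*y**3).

Substitution gives 0/0 (the numerator vanishes to order 3).
Expand each term to order y^3: the coefficient of y^3 in −1/(1 + 2y) is 8 and in -4·tan(3y) is -36.
Lower-order terms cancel with the polynomial part, so the numerator is (-28)·y^3 + o(y^3), and the limit is (-28)/(4) = -7.

-7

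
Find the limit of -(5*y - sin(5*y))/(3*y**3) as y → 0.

-125/18

Direct substitution gives 0/0.
Apply L'Hôpital: lim (5 - 5*cos(5*y))/(-9*y^2), still 0/0.
Apply L'Hôpital: lim (25*sin(5*y))/(-18*y), still 0/0.
After 3 applications of L'Hôpital's rule the quotient is (125*cos(5*y))/(-18); substituting y = 0 gives -125/18.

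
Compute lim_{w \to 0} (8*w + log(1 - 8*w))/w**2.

-32

Direct substitution gives 0/0.
Apply L'Hôpital: lim (8 - 8/(1 - 8*w))/(2*w), still 0/0.
After 2 applications of L'Hôpital's rule the quotient is (-64/(1 - 8*w)^2)/(2); substituting w = 0 gives -32.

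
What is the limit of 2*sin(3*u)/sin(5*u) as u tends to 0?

6/5

Substitution gives 0/0.
Divide numerator and denominator by u: sin(3u)/u → 3 and sin(5u)/u → 5, so the limit is 2·3/5 = 6/5.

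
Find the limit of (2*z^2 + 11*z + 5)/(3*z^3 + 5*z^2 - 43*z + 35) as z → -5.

-3/44

Since z = -5 makes numerator and denominator zero, (z + 5) divides both.
Cancelling it gives (2*z + 1)/(3*z^2 - 10*z + 7); now plug in z = -5 to get -3/44.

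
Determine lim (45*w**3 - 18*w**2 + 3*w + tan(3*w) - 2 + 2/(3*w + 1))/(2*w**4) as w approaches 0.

Substitution gives 0/0; apply L'Hôpital's rule 4 times.
After differentiating numerator and denominator 4 times the quotient is (1944*tan(3*w)^3/cos(3*w)^2 + 1296*tan(3*w)/cos(3*w)^2 + 3888/(3*w + 1)^5)/(48); at w = 0 this is 81.

81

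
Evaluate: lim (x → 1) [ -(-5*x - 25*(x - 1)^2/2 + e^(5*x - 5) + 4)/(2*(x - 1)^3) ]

-125/12

Direct substitution gives 0/0.
Apply L'Hôpital: lim (-25*x + 5*e^(5*x - 5) + 20)/(-6*(x - 1)^2), still 0/0.
Apply L'Hôpital: lim (25*e^(5*x - 5) - 25)/(12 - 12*x), still 0/0.
After 3 applications of L'Hôpital's rule the quotient is (125*e^(5*x - 5))/(-12); substituting x = 1 gives -125/12.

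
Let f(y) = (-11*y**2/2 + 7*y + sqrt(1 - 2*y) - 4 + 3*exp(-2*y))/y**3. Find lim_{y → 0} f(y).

-9/2

Substitution gives 0/0 (the numerator vanishes to order 3).
Expand each term to order y^3: the coefficient of y^3 in √(1 - 2y) is -1/2 and in 3·e^(-2y) is -4.
Lower-order terms cancel with the polynomial part, so the numerator is (-9/2)·y^3 + o(y^3), and the limit is (-9/2)/(1) = -9/2.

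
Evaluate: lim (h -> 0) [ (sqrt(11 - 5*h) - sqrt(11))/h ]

Substitution gives 0/0. Multiply numerator and denominator by the conjugate √(11 - 5h) + √11.
The numerator becomes (11 - 5h) − 11 = -5h, so the expression simplifies to -5/(√(11 - 5h) + √11).
Letting h → 0 gives -5/(2√11) = -5*√(11)/22.

-5*√(11)/22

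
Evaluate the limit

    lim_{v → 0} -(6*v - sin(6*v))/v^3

Direct substitution gives 0/0.
Apply L'Hôpital: lim (6 - 6*cos(6*v))/(-3*v^2), still 0/0.
Apply L'Hôpital: lim (36*sin(6*v))/(-6*v), still 0/0.
After 3 applications of L'Hôpital's rule the quotient is (216*cos(6*v))/(-6); substituting v = 0 gives -36.

-36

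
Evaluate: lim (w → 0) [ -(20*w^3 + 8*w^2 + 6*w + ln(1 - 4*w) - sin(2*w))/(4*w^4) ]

Substitution gives 0/0 (the numerator vanishes to order 4).
Expand each term to order w^4: the coefficient of w^4 in ln(1 - 4w) is -64 and in −sin(2w) is 0.
Lower-order terms cancel with the polynomial part, so the numerator is (-64)·w^4 + o(w^4), and the limit is (-64)/(-4) = 16.

16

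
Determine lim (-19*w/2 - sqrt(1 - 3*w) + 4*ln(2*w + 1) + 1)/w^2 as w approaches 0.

Substitution gives 0/0; apply L'Hôpital's rule 2 times.
After differentiating numerator and denominator 2 times the quotient is (-16/(2*w + 1)^2 + 9/(4*(1 - 3*w)^(3/2)))/(2); at w = 0 this is -55/8.

-55/8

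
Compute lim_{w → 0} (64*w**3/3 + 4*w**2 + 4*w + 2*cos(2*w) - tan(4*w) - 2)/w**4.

4/3

Substitution gives 0/0 (the numerator vanishes to order 4).
Expand each term to order w^4: the coefficient of w^4 in −tan(4w) is 0 and in 2·cos(2w) is 4/3.
Lower-order terms cancel with the polynomial part, so the numerator is (4/3)·w^4 + o(w^4), and the limit is (4/3)/(1) = 4/3.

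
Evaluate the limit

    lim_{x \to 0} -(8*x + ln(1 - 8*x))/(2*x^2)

Direct substitution gives 0/0.
Apply L'Hôpital: lim (8 - 8/(1 - 8*x))/(-4*x), still 0/0.
After 2 applications of L'Hôpital's rule the quotient is (-64/(1 - 8*x)^2)/(-4); substituting x = 0 gives 16.

16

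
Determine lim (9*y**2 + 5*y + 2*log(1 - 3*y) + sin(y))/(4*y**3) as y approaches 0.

-109/24

Substitution gives 0/0; apply L'Hôpital's rule 3 times.
After differentiating numerator and denominator 3 times the quotient is (-cos(y) + 108/(3*y - 1)^3)/(24); at y = 0 this is -109/24.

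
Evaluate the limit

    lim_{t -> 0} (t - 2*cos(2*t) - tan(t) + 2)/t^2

Substitution gives 0/0; apply L'Hôpital's rule 2 times.
After differentiating numerator and denominator 2 times the quotient is (-2*sin(t)/cos(t)^3 + 8*cos(2*t))/(2); at t = 0 this is 4.

4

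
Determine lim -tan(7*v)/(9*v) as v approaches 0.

Substitution gives 0/0.
Since tan(u)/u → 1 as u → 0, tan(7v)/(7v) → 1 and the limit is 7/(-9) = -7/9.

-7/9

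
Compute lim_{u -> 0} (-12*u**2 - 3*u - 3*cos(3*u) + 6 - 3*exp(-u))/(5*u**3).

Substitution gives 0/0 (the numerator vanishes to order 3).
Expand each term to order u^3: the coefficient of u^3 in -3·cos(3u) is 0 and in -3·e^(-u) is 1/2.
Lower-order terms cancel with the polynomial part, so the numerator is (1/2)·u^3 + o(u^3), and the limit is (1/2)/(5) = 1/10.

1/10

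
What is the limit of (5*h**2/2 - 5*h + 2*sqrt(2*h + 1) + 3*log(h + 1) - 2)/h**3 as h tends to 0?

Substitution gives 0/0; apply L'Hôpital's rule 3 times.
After differentiating numerator and denominator 3 times the quotient is (6/(2*h + 1)^(5/2) + 6/(h + 1)^3)/(6); at h = 0 this is 2.

2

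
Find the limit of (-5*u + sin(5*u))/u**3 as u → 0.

Direct substitution gives 0/0.
Apply L'Hôpital: lim (5*cos(5*u) - 5)/(3*u^2), still 0/0.
Apply L'Hôpital: lim (-25*sin(5*u))/(6*u), still 0/0.
After 3 applications of L'Hôpital's rule the quotient is (-125*cos(5*u))/(6); substituting u = 0 gives -125/6.

-125/6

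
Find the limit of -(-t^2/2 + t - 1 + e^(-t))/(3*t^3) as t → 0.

Direct substitution gives 0/0.
Apply L'Hôpital: lim (-t + 1 - e^(-t))/(-9*t^2), still 0/0.
Apply L'Hôpital: lim (-1 + e^(-t))/(-18*t), still 0/0.
After 3 applications of L'Hôpital's rule the quotient is (-e^(-t))/(-18); substituting t = 0 gives 1/18.

1/18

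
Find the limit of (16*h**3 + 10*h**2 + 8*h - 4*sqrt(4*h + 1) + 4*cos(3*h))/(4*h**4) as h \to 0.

107/8

Substitution gives 0/0 (the numerator vanishes to order 4).
Expand each term to order h^4: the coefficient of h^4 in 4·cos(3h) is 27/2 and in -4·√(1 + 4h) is 40.
Lower-order terms cancel with the polynomial part, so the numerator is (107/2)·h^4 + o(h^4), and the limit is (107/2)/(4) = 107/8.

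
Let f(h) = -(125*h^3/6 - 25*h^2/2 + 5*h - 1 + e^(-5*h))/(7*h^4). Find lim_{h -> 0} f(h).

Direct substitution gives 0/0.
Apply L'Hôpital: lim (125*h^2/2 - 25*h + 5 - 5*e^(-5*h))/(-28*h^3), still 0/0.
Apply L'Hôpital: lim (125*h - 25 + 25*e^(-5*h))/(-84*h^2), still 0/0.
Apply L'Hôpital: lim (125 - 125*e^(-5*h))/(-168*h), still 0/0.
After 4 applications of L'Hôpital's rule the quotient is (625*e^(-5*h))/(-168); substituting h = 0 gives -625/168.

-625/168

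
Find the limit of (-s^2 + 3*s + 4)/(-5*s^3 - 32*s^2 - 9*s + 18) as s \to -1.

Since s = -1 makes numerator and denominator zero, (s + 1) divides both.
Cancelling it gives (4 - s)/(-5*s^2 - 27*s + 18); now plug in s = -1 to get 1/8.

1/8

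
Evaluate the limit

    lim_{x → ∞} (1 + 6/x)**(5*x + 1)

The base → 1 and the exponent → ∞: a 1^∞ form.
Take logarithms: (5x + 1)·ln(1 + 6/x). Since ln(1+u) ~ u for small u, this behaves like (5x)·(6/x) → 30.
So the limit is e^(30).

e^(30)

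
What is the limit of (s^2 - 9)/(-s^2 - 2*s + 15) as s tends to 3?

Since s = 3 makes numerator and denominator zero, (s - 3) divides both.
Cancelling it gives (s + 3)/(-s - 5); now plug in s = 3 to get -3/4.

-3/4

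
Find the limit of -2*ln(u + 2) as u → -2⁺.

∞

As u → -2⁺, u + 2 → 0⁺ and ln(u + 2) → −∞.
Multiplying by -2 gives ∞.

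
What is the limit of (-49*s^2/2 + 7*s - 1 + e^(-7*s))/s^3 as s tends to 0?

-343/6

Direct substitution gives 0/0.
Apply L'Hôpital: lim (-49*s + 7 - 7*e^(-7*s))/(3*s^2), still 0/0.
Apply L'Hôpital: lim (-49 + 49*e^(-7*s))/(6*s), still 0/0.
After 3 applications of L'Hôpital's rule the quotient is (-343*e^(-7*s))/(6); substituting s = 0 gives -343/6.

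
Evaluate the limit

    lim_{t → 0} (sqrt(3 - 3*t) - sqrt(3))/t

Substitution gives 0/0. Multiply numerator and denominator by the conjugate √(3 - 3t) + √3.
The numerator becomes (3 - 3t) − 3 = -3t, so the expression simplifies to -3/(√(3 - 3t) + √3).
Letting t → 0 gives -3/(2√3) = -√(3)/2.

-√(3)/2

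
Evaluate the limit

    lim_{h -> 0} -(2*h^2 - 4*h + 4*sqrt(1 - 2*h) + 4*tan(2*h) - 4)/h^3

-26/3

Substitution gives 0/0 (the numerator vanishes to order 3).
Expand each term to order h^3: the coefficient of h^3 in 4·tan(2h) is 32/3 and in 4·√(1 - 2h) is -2.
Lower-order terms cancel with the polynomial part, so the numerator is (26/3)·h^3 + o(h^3), and the limit is (26/3)/(-1) = -26/3.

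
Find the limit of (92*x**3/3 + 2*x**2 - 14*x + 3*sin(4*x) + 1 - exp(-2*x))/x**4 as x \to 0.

-2/3

Substitution gives 0/0 (the numerator vanishes to order 4).
Expand each term to order x^4: the coefficient of x^4 in 3·sin(4x) is 0 and in −e^(-2x) is -2/3.
Lower-order terms cancel with the polynomial part, so the numerator is (-2/3)·x^4 + o(x^4), and the limit is (-2/3)/(1) = -2/3.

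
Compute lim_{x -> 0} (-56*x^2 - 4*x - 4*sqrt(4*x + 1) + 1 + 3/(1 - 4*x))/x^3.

Substitution gives 0/0; apply L'Hôpital's rule 3 times.
After differentiating numerator and denominator 3 times the quotient is (-96/(4*x + 1)^(5/2) + 1152/(4*x - 1)^4)/(6); at x = 0 this is 176.

176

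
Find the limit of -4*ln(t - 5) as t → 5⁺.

∞

As t → 5⁺, t - 5 → 0⁺ and ln(t - 5) → −∞.
Multiplying by -4 gives ∞.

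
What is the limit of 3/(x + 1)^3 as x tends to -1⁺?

As x → -1⁺, (x + 1) → 0⁺, so (x + 1)^3 → 0⁺ and 3/(x + 1)^3 → ∞.

∞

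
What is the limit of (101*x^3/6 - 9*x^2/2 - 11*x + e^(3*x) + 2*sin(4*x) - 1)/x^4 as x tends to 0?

Substitution gives 0/0; apply L'Hôpital's rule 4 times.
After differentiating numerator and denominator 4 times the quotient is (81*e^(3*x) + 512*sin(4*x))/(24); at x = 0 this is 27/8.

27/8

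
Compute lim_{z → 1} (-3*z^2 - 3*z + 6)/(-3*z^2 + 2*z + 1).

9/4

Since z = 1 makes numerator and denominator zero, (z - 1) divides both.
Cancelling it gives (-3*z - 6)/(-3*z - 1); now plug in z = 1 to get 9/4.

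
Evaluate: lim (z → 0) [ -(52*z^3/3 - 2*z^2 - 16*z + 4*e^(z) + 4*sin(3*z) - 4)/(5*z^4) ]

Substitution gives 0/0 (the numerator vanishes to order 4).
Expand each term to order z^4: the coefficient of z^4 in 4·e^(z) is 1/6 and in 4·sin(3z) is 0.
Lower-order terms cancel with the polynomial part, so the numerator is (1/6)·z^4 + o(z^4), and the limit is (1/6)/(-5) = -1/30.

-1/30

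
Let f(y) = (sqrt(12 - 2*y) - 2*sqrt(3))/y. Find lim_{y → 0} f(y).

Substitution gives 0/0. Multiply numerator and denominator by the conjugate √(12 - 2y) + √12.
The numerator becomes (12 - 2y) − 12 = -2y, so the expression simplifies to -2/(√(12 - 2y) + √12).
Letting y → 0 gives -2/(2√12) = -√(3)/6.

-√(3)/6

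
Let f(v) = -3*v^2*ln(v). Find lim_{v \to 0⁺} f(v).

0

This is a 0·(−∞) form. Rewrite as -3·ln(v) / v^(−2) and apply L'Hôpital:
the derivative quotient is -3·(1/v) / (−2·v^(−3)) = (3/2)·v^2 → 0.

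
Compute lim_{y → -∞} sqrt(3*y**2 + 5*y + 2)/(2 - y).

For large |y|, √(3*y^2 + 5*y + 2) ≈ √3·|y| and the denominator ≈ -y.
Since y → −∞, |y| = −y, giving −√3/(-1) = √(3).

√(3)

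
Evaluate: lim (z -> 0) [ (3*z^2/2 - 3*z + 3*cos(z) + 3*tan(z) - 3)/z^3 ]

Substitution gives 0/0; apply L'Hôpital's rule 3 times.
After differentiating numerator and denominator 3 times the quotient is (3*sin(z) + 18*tan(z)^4 + 24*tan(z)^2 + 6)/(6); at z = 0 this is 1.

1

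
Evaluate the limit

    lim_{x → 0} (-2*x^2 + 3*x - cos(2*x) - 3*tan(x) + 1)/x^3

-1

Substitution gives 0/0; apply L'Hôpital's rule 3 times.
After differentiating numerator and denominator 3 times the quotient is (-8*sin(2*x) - 18*tan(x)^4 - 24*tan(x)^2 - 6)/(6); at x = 0 this is -1.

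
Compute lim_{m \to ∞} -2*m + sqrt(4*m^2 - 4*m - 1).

An ∞ − ∞ form. Rationalising with the conjugate, the difference becomes (-4m - 1) / (√(4*m^2 - 4*m - 1) + 2m).
For large m the denominator behaves like 2·2m, so the quotient tends to -4/4 = -1.

-1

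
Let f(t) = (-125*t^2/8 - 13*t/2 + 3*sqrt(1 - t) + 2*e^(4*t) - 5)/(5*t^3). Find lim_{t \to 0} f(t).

203/48

Substitution gives 0/0 (the numerator vanishes to order 3).
Expand each term to order t^3: the coefficient of t^3 in 3·√(1 - t) is -3/16 and in 2·e^(4t) is 64/3.
Lower-order terms cancel with the polynomial part, so the numerator is (1015/48)·t^3 + o(t^3), and the limit is (1015/48)/(5) = 203/48.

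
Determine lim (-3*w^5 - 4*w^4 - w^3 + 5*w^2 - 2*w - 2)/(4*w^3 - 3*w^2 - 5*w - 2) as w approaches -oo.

-∞

The numerator has higher degree (5 > 3); the quotient behaves like (-3/(4))·w^2 for large |w|.
As w → −∞ this diverges to -∞.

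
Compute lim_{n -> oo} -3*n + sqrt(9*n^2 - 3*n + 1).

An ∞ − ∞ form. Rationalising with the conjugate, the difference becomes (-3n + 1) / (√(9*n^2 - 3*n + 1) + 3n).
For large n the denominator behaves like 2·3n, so the quotient tends to -3/6 = -1/2.

-1/2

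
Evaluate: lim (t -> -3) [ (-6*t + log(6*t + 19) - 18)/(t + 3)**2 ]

-18

Direct substitution gives 0/0.
Apply L'Hôpital: lim (-6 + 6/(6*t + 19))/(2*t + 6), still 0/0.
After 2 applications of L'Hôpital's rule the quotient is (-36/(6*t + 19)^2)/(2); substituting t = -3 gives -18.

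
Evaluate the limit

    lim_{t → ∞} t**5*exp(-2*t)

0

Write as t^5/e^{2t}, an ∞/∞ form.
Exponential growth dominates any polynomial, so repeated L'Hôpital (or the standard result) gives 0.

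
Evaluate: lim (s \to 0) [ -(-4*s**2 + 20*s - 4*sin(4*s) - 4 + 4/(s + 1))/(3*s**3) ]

Substitution gives 0/0; apply L'Hôpital's rule 3 times.
After differentiating numerator and denominator 3 times the quotient is (256*cos(4*s) - 24/(s + 1)^4)/(-18); at s = 0 this is -116/9.

-116/9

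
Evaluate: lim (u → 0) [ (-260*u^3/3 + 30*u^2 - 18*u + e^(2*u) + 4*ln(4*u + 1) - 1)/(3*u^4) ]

-766/9

Substitution gives 0/0; apply L'Hôpital's rule 4 times.
After differentiating numerator and denominator 4 times the quotient is (16*e^(2*u) - 6144/(4*u + 1)^4)/(72); at u = 0 this is -766/9.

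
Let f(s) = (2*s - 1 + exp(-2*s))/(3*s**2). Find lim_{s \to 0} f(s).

Direct substitution gives 0/0.
Apply L'Hôpital: lim (2 - 2*e^(-2*s))/(6*s), still 0/0.
After 2 applications of L'Hôpital's rule the quotient is (4*e^(-2*s))/(6); substituting s = 0 gives 2/3.

2/3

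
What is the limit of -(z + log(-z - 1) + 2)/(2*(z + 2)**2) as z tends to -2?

1/4

Direct substitution gives 0/0.
Apply L'Hôpital: lim (1 - 1/(-z - 1))/(-4*z - 8), still 0/0.
After 2 applications of L'Hôpital's rule the quotient is (-1/(-z - 1)^2)/(-4); substituting z = -2 gives 1/4.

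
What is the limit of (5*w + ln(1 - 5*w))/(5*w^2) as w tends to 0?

Direct substitution gives 0/0.
Apply L'Hôpital: lim (5 - 5/(1 - 5*w))/(10*w), still 0/0.
After 2 applications of L'Hôpital's rule the quotient is (-25/(1 - 5*w)^2)/(10); substituting w = 0 gives -5/2.

-5/2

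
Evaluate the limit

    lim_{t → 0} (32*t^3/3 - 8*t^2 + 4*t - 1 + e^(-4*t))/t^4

32/3

Direct substitution gives 0/0.
Apply L'Hôpital: lim (32*t^2 - 16*t + 4 - 4*e^(-4*t))/(4*t^3), still 0/0.
Apply L'Hôpital: lim (64*t - 16 + 16*e^(-4*t))/(12*t^2), still 0/0.
Apply L'Hôpital: lim (64 - 64*e^(-4*t))/(24*t), still 0/0.
After 4 applications of L'Hôpital's rule the quotient is (256*e^(-4*t))/(24); substituting t = 0 gives 32/3.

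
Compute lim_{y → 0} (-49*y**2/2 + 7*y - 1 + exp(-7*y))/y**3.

-343/6

Direct substitution gives 0/0.
Apply L'Hôpital: lim (-49*y + 7 - 7*e^(-7*y))/(3*y^2), still 0/0.
Apply L'Hôpital: lim (-49 + 49*e^(-7*y))/(6*y), still 0/0.
After 3 applications of L'Hôpital's rule the quotient is (-343*e^(-7*y))/(6); substituting y = 0 gives -343/6.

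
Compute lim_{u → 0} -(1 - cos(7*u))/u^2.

-49/2

Substitution gives 0/0.
Use (1 − cos θ)/θ² → 1/2 with θ = 7u: the limit is 7²/(2·(-1)) = -49/2.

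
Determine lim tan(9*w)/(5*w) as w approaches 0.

9/5

Substitution gives 0/0.
Since tan(u)/u → 1 as u → 0, tan(9w)/(9w) → 1 and the limit is 9/5.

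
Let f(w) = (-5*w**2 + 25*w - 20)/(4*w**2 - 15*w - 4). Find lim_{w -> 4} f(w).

At w = 4 both the top and bottom vanish — a removable singularity. Factoring out (w - 4) from each leaves (5 - 5*w)/(4*w + 1), which at w = 4 equals -15/17.

-15/17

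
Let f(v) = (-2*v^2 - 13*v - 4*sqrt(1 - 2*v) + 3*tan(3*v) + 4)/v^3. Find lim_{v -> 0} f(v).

Substitution gives 0/0; apply L'Hôpital's rule 3 times.
After differentiating numerator and denominator 3 times the quotient is (486*tan(3*v)^2/cos(3*v)^2 + 162/cos(3*v)^2 + 12/(1 - 2*v)^(5/2))/(6); at v = 0 this is 29.

29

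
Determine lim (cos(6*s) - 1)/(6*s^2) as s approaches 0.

-3

Direct substitution gives 0/0.
Apply L'Hôpital: lim (-6*sin(6*s))/(12*s), still 0/0.
After 2 applications of L'Hôpital's rule the quotient is (-36*cos(6*s))/(12); substituting s = 0 gives -3.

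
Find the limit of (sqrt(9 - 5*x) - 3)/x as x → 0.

A 0/0 form; rationalise with √(9 - 5x) + √9. This collapses the numerator to -5x, leaving -5/(√(9 - 5x) + √9) → -5/(2√9) = -5/6.

-5/6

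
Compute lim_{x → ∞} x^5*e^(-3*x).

Write as x^5/e^{3x}, an ∞/∞ form.
Exponential growth dominates any polynomial, so repeated L'Hôpital (or the standard result) gives 0.

0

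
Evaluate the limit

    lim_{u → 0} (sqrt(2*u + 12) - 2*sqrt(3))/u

Substitution gives 0/0. Multiply numerator and denominator by the conjugate √(12 + 2u) + √12.
The numerator becomes (12 + 2u) − 12 = 2u, so the expression simplifies to 2/(√(12 + 2u) + √12).
Letting u → 0 gives 2/(2√12) = √(3)/6.

√(3)/6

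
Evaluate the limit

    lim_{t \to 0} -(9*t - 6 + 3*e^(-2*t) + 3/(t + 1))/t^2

-9

Substitution gives 0/0 (the numerator vanishes to order 2).
Expand each term to order t^2: the coefficient of t^2 in 3·e^(-2t) is 6 and in 3·1/(1 + t) is 3.
Lower-order terms cancel with the polynomial part, so the numerator is (9)·t^2 + o(t^2), and the limit is (9)/(-1) = -9.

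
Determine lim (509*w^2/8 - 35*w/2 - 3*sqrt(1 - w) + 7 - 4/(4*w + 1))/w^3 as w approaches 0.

Substitution gives 0/0 (the numerator vanishes to order 3).
Expand each term to order w^3: the coefficient of w^3 in -3·√(1 - w) is 3/16 and in -4·1/(1 + 4w) is 256.
Lower-order terms cancel with the polynomial part, so the numerator is (4099/16)·w^3 + o(w^3), and the limit is (4099/16)/(1) = 4099/16.

4099/16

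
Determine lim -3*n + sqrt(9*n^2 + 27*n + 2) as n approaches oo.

This has the form ∞ − ∞. Multiply and divide by the conjugate √(9*n^2 + 27*n + 2) + 3n.
That gives (27n + 2) / (√(9*n^2 + 27*n + 2) + 3n).
Divide numerator and denominator by n: the limit is 27/(2·3) = 9/2.

9/2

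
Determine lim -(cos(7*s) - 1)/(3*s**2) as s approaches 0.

Direct substitution gives 0/0.
Apply L'Hôpital: lim (-7*sin(7*s))/(-6*s), still 0/0.
After 2 applications of L'Hôpital's rule the quotient is (-49*cos(7*s))/(-6); substituting s = 0 gives 49/6.

49/6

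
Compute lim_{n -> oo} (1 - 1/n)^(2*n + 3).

e^(-2)

Let L be the limit and take ln: ln L = lim (2n + 3)·ln(1 - 1/n) = lim (2n + 3)·(-1/n + O(1/n²)) = -2.
Hence L = e^(-2).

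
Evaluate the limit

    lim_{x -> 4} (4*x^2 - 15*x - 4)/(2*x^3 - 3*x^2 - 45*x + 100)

17/27

Since x = 4 makes numerator and denominator zero, (x - 4) divides both.
Cancelling it gives (4*x + 1)/(2*x^2 + 5*x - 25); now plug in x = 4 to get 17/27.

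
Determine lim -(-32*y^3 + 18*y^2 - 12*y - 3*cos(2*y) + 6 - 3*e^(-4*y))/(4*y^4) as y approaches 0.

17/2

Substitution gives 0/0 (the numerator vanishes to order 4).
Expand each term to order y^4: the coefficient of y^4 in -3·e^(-4y) is -32 and in -3·cos(2y) is -2.
Lower-order terms cancel with the polynomial part, so the numerator is (-34)·y^4 + o(y^4), and the limit is (-34)/(-4) = 17/2.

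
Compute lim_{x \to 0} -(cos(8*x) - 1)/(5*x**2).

32/5

Direct substitution gives 0/0.
Apply L'Hôpital: lim (-8*sin(8*x))/(-10*x), still 0/0.
After 2 applications of L'Hôpital's rule the quotient is (-64*cos(8*x))/(-10); substituting x = 0 gives 32/5.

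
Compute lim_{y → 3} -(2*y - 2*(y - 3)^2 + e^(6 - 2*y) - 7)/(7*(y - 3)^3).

4/21

Direct substitution gives 0/0.
Apply L'Hôpital: lim (-4*y - 2*e^(6 - 2*y) + 14)/(-21*(y - 3)^2), still 0/0.
Apply L'Hôpital: lim (4*e^(6 - 2*y) - 4)/(126 - 42*y), still 0/0.
After 3 applications of L'Hôpital's rule the quotient is (-8*e^(6 - 2*y))/(-42); substituting y = 3 gives 4/21.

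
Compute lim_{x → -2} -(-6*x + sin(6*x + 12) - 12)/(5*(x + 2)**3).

Direct substitution gives 0/0.
Apply L'Hôpital: lim (6*cos(6*x + 12) - 6)/(-15*(x + 2)^2), still 0/0.
Apply L'Hôpital: lim (-36*sin(6*x + 12))/(-30*x - 60), still 0/0.
After 3 applications of L'Hôpital's rule the quotient is (-216*cos(6*x + 12))/(-30); substituting x = -2 gives 36/5.

36/5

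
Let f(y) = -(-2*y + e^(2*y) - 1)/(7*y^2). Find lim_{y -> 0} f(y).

-2/7

Direct substitution gives 0/0.
Apply L'Hôpital: lim (2*e^(2*y) - 2)/(-14*y), still 0/0.
After 2 applications of L'Hôpital's rule the quotient is (4*e^(2*y))/(-14); substituting y = 0 gives -2/7.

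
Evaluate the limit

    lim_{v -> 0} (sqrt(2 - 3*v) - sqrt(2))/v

-3*√(2)/4

Substitution gives 0/0. Multiply numerator and denominator by the conjugate √(2 - 3v) + √2.
The numerator becomes (2 - 3v) − 2 = -3v, so the expression simplifies to -3/(√(2 - 3v) + √2).
Letting v → 0 gives -3/(2√2) = -3*√(2)/4.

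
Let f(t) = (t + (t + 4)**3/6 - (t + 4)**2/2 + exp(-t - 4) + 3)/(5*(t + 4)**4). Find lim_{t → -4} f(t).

1/120

Direct substitution gives 0/0.
Apply L'Hôpital: lim (-t + (t + 4)^2/2 - e^(-t - 4) - 3)/(20*(t + 4)^3), still 0/0.
Apply L'Hôpital: lim (t + e^(-t - 4) + 3)/(60*(t + 4)^2), still 0/0.
Apply L'Hôpital: lim (1 - e^(-t - 4))/(120*t + 480), still 0/0.
After 4 applications of L'Hôpital's rule the quotient is (e^(-t - 4))/(120); substituting t = -4 gives 1/120.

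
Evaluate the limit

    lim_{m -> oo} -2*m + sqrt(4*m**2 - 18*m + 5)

-9/2

This has the form ∞ − ∞. Multiply and divide by the conjugate √(4*m^2 - 18*m + 5) + 2m.
That gives (-18m + 5) / (√(4*m^2 - 18*m + 5) + 2m).
Divide numerator and denominator by m: the limit is -18/(2·2) = -9/2.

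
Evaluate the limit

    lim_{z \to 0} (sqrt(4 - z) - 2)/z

Substitution gives 0/0. Multiply numerator and denominator by the conjugate √(4 - z) + √4.
The numerator becomes (4 - z) − 4 = -z, so the expression simplifies to -1/(√(4 - z) + √4).
Letting z → 0 gives -1/(2√4) = -1/4.

-1/4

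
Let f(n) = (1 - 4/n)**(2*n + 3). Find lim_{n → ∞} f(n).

Write it as [(1 - 4/n)^n]^(2) · (1 - 4/n)^(3). The bracketed term tends to e^(-4) and the second factor to 1, so the limit is e^(-8).

e^(-8)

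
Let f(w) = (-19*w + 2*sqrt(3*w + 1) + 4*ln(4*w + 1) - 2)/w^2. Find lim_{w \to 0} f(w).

-137/4

Substitution gives 0/0; apply L'Hôpital's rule 2 times.
After differentiating numerator and denominator 2 times the quotient is (-64/(4*w + 1)^2 - 9/(2*(3*w + 1)^(3/2)))/(2); at w = 0 this is -137/4.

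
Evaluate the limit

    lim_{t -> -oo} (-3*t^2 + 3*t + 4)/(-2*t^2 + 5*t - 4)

Numerator and denominator both have degree 2.
Dividing every term by t^2, all lower-order terms vanish and the limit is the ratio of leading coefficients, -3/(-2) = 3/2.

3/2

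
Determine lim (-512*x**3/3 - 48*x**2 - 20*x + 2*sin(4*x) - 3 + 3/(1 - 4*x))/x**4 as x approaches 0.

Substitution gives 0/0 (the numerator vanishes to order 4).
Expand each term to order x^4: the coefficient of x^4 in 3·1/(1 - 4x) is 768 and in 2·sin(4x) is 0.
Lower-order terms cancel with the polynomial part, so the numerator is (768)·x^4 + o(x^4), and the limit is (768)/(1) = 768.

768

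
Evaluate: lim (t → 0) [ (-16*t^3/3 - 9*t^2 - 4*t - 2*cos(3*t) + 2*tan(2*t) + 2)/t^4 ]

Substitution gives 0/0; apply L'Hôpital's rule 4 times.
After differentiating numerator and denominator 4 times the quotient is (-162*cos(3*t) + 768*tan(2*t)^5 + 1280*tan(2*t)^3 + 512*tan(2*t))/(24); at t = 0 this is -27/4.

-27/4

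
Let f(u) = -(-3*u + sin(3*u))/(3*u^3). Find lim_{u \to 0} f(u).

3/2

Direct substitution gives 0/0.
Apply L'Hôpital: lim (3*cos(3*u) - 3)/(-9*u^2), still 0/0.
Apply L'Hôpital: lim (-9*sin(3*u))/(-18*u), still 0/0.
After 3 applications of L'Hôpital's rule the quotient is (-27*cos(3*u))/(-18); substituting u = 0 gives 3/2.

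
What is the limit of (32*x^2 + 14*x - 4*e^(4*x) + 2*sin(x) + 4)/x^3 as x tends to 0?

Substitution gives 0/0; apply L'Hôpital's rule 3 times.
After differentiating numerator and denominator 3 times the quotient is (-256*e^(4*x) - 2*cos(x))/(6); at x = 0 this is -43.

-43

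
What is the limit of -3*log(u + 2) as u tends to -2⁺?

∞

As u → -2⁺, u + 2 → 0⁺ and ln(u + 2) → −∞.
Multiplying by -3 gives ∞.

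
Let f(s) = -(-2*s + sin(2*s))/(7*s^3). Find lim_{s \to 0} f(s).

4/21

Direct substitution gives 0/0.
Apply L'Hôpital: lim (2*cos(2*s) - 2)/(-21*s^2), still 0/0.
Apply L'Hôpital: lim (-4*sin(2*s))/(-42*s), still 0/0.
After 3 applications of L'Hôpital's rule the quotient is (-8*cos(2*s))/(-42); substituting s = 0 gives 4/21.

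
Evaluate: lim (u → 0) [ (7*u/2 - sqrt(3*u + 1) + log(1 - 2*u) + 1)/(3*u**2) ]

Substitution gives 0/0; apply L'Hôpital's rule 2 times.
After differentiating numerator and denominator 2 times the quotient is (9/(4*(3*u + 1)^(3/2)) - 4/(2*u - 1)^2)/(6); at u = 0 this is -7/24.

-7/24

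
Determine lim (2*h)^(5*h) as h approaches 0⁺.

Base → 0⁺ and exponent → 0⁺: a 0^0 form.
Take logs: 5h·ln(2h). This is 0·(−∞); rewriting as ln(2h)/(1/(5h)) and applying L'Hôpital gives 0.
Hence the limit is e^0 = 1.

1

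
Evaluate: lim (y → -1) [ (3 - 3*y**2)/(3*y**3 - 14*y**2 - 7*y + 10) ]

1/5

Since y = -1 makes numerator and denominator zero, (y + 1) divides both.
Cancelling it gives (3 - 3*y)/(3*y^2 - 17*y + 10); now plug in y = -1 to get 1/5.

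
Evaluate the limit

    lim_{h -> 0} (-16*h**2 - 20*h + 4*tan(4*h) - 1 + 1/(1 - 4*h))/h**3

Substitution gives 0/0 (the numerator vanishes to order 3).
Expand each term to order h^3: the coefficient of h^3 in 1/(1 - 4h) is 64 and in 4·tan(4h) is 256/3.
Lower-order terms cancel with the polynomial part, so the numerator is (448/3)·h^3 + o(h^3), and the limit is (448/3)/(1) = 448/3.

448/3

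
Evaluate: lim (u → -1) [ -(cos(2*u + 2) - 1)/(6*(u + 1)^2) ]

1/3

Direct substitution gives 0/0.
Apply L'Hôpital: lim (-2*sin(2*u + 2))/(-12*u - 12), still 0/0.
After 2 applications of L'Hôpital's rule the quotient is (-4*cos(2*u + 2))/(-12); substituting u = -1 gives 1/3.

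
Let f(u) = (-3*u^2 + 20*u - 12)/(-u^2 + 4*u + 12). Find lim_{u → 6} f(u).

2

Direct substitution gives 0/0, so factor. Both numerator and denominator have (u - 6) as a factor.
After cancelling, the expression reduces to (2 - 3*u)/(-u - 2).
Substituting u = 6 gives 2.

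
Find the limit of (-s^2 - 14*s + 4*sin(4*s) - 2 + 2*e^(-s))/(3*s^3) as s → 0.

-43/3

Substitution gives 0/0; apply L'Hôpital's rule 3 times.
After differentiating numerator and denominator 3 times the quotient is (-256*cos(4*s) - 2*e^(-s))/(18); at s = 0 this is -43/3.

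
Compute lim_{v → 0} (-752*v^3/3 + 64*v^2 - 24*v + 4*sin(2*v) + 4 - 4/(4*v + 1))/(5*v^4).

Substitution gives 0/0 (the numerator vanishes to order 4).
Expand each term to order v^4: the coefficient of v^4 in -4·1/(1 + 4v) is -1024 and in 4·sin(2v) is 0.
Lower-order terms cancel with the polynomial part, so the numerator is (-1024)·v^4 + o(v^4), and the limit is (-1024)/(5) = -1024/5.

-1024/5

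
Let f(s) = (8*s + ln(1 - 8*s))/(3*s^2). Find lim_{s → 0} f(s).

Direct substitution gives 0/0.
Apply L'Hôpital: lim (8 - 8/(1 - 8*s))/(6*s), still 0/0.
After 2 applications of L'Hôpital's rule the quotient is (-64/(1 - 8*s)^2)/(6); substituting s = 0 gives -32/3.

-32/3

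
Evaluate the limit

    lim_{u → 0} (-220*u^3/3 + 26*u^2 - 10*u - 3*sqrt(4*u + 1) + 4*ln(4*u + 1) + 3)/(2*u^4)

Substitution gives 0/0; apply L'Hôpital's rule 4 times.
After differentiating numerator and denominator 4 times the quotient is (-6144/(4*u + 1)^4 + 720/(4*u + 1)^(7/2))/(48); at u = 0 this is -113.

-113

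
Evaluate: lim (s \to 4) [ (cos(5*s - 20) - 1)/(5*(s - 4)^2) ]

-5/2

Direct substitution gives 0/0.
Apply L'Hôpital: lim (-5*sin(5*s - 20))/(10*s - 40), still 0/0.
After 2 applications of L'Hôpital's rule the quotient is (-25*cos(5*s - 20))/(10); substituting s = 4 gives -5/2.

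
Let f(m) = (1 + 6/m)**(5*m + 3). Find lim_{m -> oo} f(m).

e^(30)

Write it as [(1 + 6/m)^m]^(5) · (1 + 6/m)^(3). The bracketed term tends to e^(6) and the second factor to 1, so the limit is e^(30).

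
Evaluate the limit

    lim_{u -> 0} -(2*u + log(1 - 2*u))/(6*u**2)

1/3

Direct substitution gives 0/0.
Apply L'Hôpital: lim (2 - 2/(1 - 2*u))/(-12*u), still 0/0.
After 2 applications of L'Hôpital's rule the quotient is (-4/(1 - 2*u)^2)/(-12); substituting u = 0 gives 1/3.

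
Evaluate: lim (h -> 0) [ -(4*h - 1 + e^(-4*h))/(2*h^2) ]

Direct substitution gives 0/0.
Apply L'Hôpital: lim (4 - 4*e^(-4*h))/(-4*h), still 0/0.
After 2 applications of L'Hôpital's rule the quotient is (16*e^(-4*h))/(-4); substituting h = 0 gives -4.

-4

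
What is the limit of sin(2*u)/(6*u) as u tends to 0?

Substitution gives 0/0.
Write it as (2/6)·sin(2u)/(2u); since sin(θ)/θ → 1, the limit is 1/3.

1/3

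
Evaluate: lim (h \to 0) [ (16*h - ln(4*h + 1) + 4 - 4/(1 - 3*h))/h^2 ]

-28

Substitution gives 0/0; apply L'Hôpital's rule 2 times.
After differentiating numerator and denominator 2 times the quotient is (16/(4*h + 1)^2 + 72/(3*h - 1)^3)/(2); at h = 0 this is -28.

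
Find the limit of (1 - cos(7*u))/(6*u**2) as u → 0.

49/12

Substitution gives 0/0.
Use (1 − cos θ)/θ² → 1/2 with θ = 7u: the limit is 7²/(2·6) = 49/12.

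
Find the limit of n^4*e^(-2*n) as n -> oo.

Write as n^4/e^{2n}, an ∞/∞ form.
Exponential growth dominates any polynomial, so repeated L'Hôpital (or the standard result) gives 0.

0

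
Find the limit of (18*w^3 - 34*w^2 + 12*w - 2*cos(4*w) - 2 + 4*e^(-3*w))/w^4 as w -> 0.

Substitution gives 0/0; apply L'Hôpital's rule 4 times.
After differentiating numerator and denominator 4 times the quotient is (-512*cos(4*w) + 324*e^(-3*w))/(24); at w = 0 this is -47/6.

-47/6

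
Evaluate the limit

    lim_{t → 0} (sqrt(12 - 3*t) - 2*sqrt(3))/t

-√(3)/4

A 0/0 form; rationalise with √(12 - 3t) + √12. This collapses the numerator to -3t, leaving -3/(√(12 - 3t) + √12) → -3/(2√12) = -√(3)/4.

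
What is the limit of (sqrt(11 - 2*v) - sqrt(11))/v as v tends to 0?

-√(11)/11

Substitution gives 0/0. Multiply numerator and denominator by the conjugate √(11 - 2v) + √11.
The numerator becomes (11 - 2v) − 11 = -2v, so the expression simplifies to -2/(√(11 - 2v) + √11).
Letting v → 0 gives -2/(2√11) = -√(11)/11.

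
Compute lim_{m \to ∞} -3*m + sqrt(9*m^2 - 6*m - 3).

An ∞ − ∞ form. Rationalising with the conjugate, the difference becomes (-6m - 3) / (√(9*m^2 - 6*m - 3) + 3m).
For large m the denominator behaves like 2·3m, so the quotient tends to -6/6 = -1.

-1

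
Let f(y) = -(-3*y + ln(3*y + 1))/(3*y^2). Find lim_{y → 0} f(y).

Direct substitution gives 0/0.
Apply L'Hôpital: lim (-3 + 3/(3*y + 1))/(-6*y), still 0/0.
After 2 applications of L'Hôpital's rule the quotient is (-9/(3*y + 1)^2)/(-6); substituting y = 0 gives 3/2.

3/2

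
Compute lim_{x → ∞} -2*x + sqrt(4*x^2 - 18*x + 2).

-9/2

An ∞ − ∞ form. Rationalising with the conjugate, the difference becomes (-18x + 2) / (√(4*x^2 - 18*x + 2) + 2x).
For large x the denominator behaves like 2·2x, so the quotient tends to -18/4 = -9/2.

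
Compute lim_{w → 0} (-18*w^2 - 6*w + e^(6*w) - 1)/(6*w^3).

Direct substitution gives 0/0.
Apply L'Hôpital: lim (-36*w + 6*e^(6*w) - 6)/(18*w^2), still 0/0.
Apply L'Hôpital: lim (36*e^(6*w) - 36)/(36*w), still 0/0.
After 3 applications of L'Hôpital's rule the quotient is (216*e^(6*w))/(36); substituting w = 0 gives 6.

6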